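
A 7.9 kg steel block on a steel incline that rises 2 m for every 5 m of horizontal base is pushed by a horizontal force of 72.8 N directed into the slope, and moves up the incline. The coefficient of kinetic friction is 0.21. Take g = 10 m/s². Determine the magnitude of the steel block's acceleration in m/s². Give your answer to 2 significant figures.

2.2 m/s²

The horizontal push has components F cos 21.80° = 72.8 × 0.9285 = 67.595 N up the incline and F sin 21.80° = 72.8 × 0.3714 = 27.038 N pressing into the surface.
The normal force is therefore N = mg cos 21.80° + F sin 21.80° = 73.352 + 27.038 = 100.390 N, and kinetic friction down the slope is μN = 0.21 × 100.390 = 21.082 N.
Along the incline: F cos 21.80° − mg sin 21.80° − μN = ma, so 67.595 − 29.341 − 21.082 = 7.9 a, giving a = 2.1737 m/s².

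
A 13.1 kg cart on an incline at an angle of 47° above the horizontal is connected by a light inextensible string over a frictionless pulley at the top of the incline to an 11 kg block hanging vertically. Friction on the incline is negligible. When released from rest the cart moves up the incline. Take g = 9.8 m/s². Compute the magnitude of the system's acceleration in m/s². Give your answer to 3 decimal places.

0.577 m/s²

For the cart on the incline: the weight component along the slope is m₁g sin 47° = 13.1 × 9.8 × 0.7314 = 93.897 N and the normal force is N = m₁g cos 47° = 87.555 N.
Newton's second law for the cart (up-slope positive): T − 93.897 = 13.1 a. For the hanging block (downward positive): 11 × 9.8 − T = 11 a.
Adding the two equations eliminates T: 13.903 = 24.1 a, so a = 0.5769 m/s².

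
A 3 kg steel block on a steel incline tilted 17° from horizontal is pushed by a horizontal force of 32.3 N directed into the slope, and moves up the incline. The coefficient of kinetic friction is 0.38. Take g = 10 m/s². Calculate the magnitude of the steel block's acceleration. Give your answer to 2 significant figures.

The horizontal push has components F cos 17° = 32.3 × 0.9563 = 30.888 N up the incline and F sin 17° = 32.3 × 0.2924 = 9.445 N pressing into the surface.
The normal force is therefore N = mg cos 17° + F sin 17° = 28.689 + 9.445 = 38.134 N, and kinetic friction down the slope is μN = 0.38 × 38.134 = 14.491 N.
Along the incline: F cos 17° − mg sin 17° − μN = ma, so 30.888 − 8.772 − 14.491 = 3 a, giving a = 2.5417 m/s².

2.5 m/s²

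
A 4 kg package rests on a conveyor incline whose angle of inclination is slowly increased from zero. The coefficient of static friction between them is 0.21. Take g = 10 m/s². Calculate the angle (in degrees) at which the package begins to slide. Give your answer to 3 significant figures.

11.9°

At the threshold of sliding, static friction is at its maximum μ_s N and exactly balances the weight component along the incline: mg sin θ = μ_s mg cos θ.
Hence tan θ = μ_s = 0.21, so θ = arctan(0.21) = 11.8598°.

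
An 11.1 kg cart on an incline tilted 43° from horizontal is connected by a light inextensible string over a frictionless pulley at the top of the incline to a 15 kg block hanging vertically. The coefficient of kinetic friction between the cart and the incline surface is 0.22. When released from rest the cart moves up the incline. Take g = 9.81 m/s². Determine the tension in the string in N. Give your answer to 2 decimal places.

115.33 N

For the cart on the incline: the weight component along the slope is m₁g sin 43° = 11.1 × 9.81 × 0.6820 = 74.264 N and the normal force is N = m₁g cos 43° = 79.638 N.
Kinetic friction opposes the cart's motion up the incline: f = μN = 0.22 × 79.638 = 17.520 N acting down the slope.
Newton's second law for the cart (up-slope positive): T − 74.264 − 17.520 = 11.1 a. For the hanging block (downward positive): 15 × 9.81 − T = 15 a.
Adding the two equations eliminates T: 55.366 = 26.1 a, so a = 2.1213 m/s².
Then from the hanging block's equation, T = 15 × (9.81 − 2.1213) = 115.331 N.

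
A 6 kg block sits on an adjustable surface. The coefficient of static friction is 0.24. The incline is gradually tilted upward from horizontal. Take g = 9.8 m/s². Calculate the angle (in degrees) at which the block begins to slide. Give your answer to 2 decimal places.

At the threshold of sliding, static friction is at its maximum μ_s N and exactly balances the weight component along the incline: mg sin θ = μ_s mg cos θ.
Hence tan θ = μ_s = 0.24, so θ = arctan(0.24) = 13.4957°.

13.50°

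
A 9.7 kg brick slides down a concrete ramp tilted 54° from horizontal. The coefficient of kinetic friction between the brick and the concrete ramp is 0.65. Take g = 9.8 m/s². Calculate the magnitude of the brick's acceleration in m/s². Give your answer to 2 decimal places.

4.18 m/s²

Resolving the weight along the incline: the component pulling the brick down the slope is mg sin 54° = 9.7 × 9.8 × 0.8090 = 76.904 N, and the normal force is N = mg cos 54° = 9.7 × 9.8 × 0.5878 = 55.876 N.
Kinetic friction acts up the slope with magnitude f = μN = 0.65 × 55.876 = 36.319 N.
Net force along the incline is 76.904 − 36.319 = 40.585 N, so a = 40.585 / 9.7 = 4.1840 m/s².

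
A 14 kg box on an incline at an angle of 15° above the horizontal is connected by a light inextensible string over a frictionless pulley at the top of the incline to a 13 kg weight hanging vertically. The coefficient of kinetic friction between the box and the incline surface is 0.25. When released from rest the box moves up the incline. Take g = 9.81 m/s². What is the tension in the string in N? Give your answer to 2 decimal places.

99.21 N

For the box on the incline: the weight component along the slope is m₁g sin 15° = 14 × 9.81 × 0.2588 = 35.544 N and the normal force is N = m₁g cos 15° = 132.660 N.
Kinetic friction opposes the box's motion up the incline: f = μN = 0.25 × 132.660 = 33.165 N acting down the slope.
Newton's second law for the box (up-slope positive): T − 35.544 − 33.165 = 14 a. For the hanging weight (downward positive): 13 × 9.81 − T = 13 a.
Adding the two equations eliminates T: 58.821 = 27 a, so a = 2.1786 m/s².
Then from the hanging weight's equation, T = 13 × (9.81 − 2.1786) = 99.208 N.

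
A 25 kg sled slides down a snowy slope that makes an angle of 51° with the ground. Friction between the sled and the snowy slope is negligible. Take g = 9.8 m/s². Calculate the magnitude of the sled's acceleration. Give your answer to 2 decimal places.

Resolving the weight along the incline: the component pulling the sled down the slope is mg sin 51° = 25 × 9.8 × 0.7771 = 190.390 N, and the normal force is N = mg cos 51° = 25 × 9.8 × 0.6293 = 154.179 N.
With no friction the net force along the incline is 190.390 N, so a = g sin 51° = 190.390 / 25 = 7.6156 m/s².

7.62 m/s²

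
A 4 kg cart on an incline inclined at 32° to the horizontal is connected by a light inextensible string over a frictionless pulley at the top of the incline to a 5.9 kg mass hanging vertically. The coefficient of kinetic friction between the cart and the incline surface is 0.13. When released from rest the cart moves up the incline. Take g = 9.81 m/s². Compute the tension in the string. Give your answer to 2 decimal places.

38.36 N

For the cart on the incline: the weight component along the slope is m₁g sin 32° = 4 × 9.81 × 0.5299 = 20.793 N and the normal force is N = m₁g cos 32° = 33.277 N.
Kinetic friction opposes the cart's motion up the incline: f = μN = 0.13 × 33.277 = 4.326 N acting down the slope.
Newton's second law for the cart (up-slope positive): T − 20.793 − 4.326 = 4 a. For the hanging mass (downward positive): 5.9 × 9.81 − T = 5.9 a.
Adding the two equations eliminates T: 32.760 = 9.9 a, so a = 3.3091 m/s².
Then from the hanging mass's equation, T = 5.9 × (9.81 − 3.3091) = 38.355 N.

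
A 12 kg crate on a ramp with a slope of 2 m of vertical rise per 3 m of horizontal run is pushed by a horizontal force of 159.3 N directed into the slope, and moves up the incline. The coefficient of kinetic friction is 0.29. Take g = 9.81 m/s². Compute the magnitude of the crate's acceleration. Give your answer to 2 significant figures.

1.1 m/s²

The horizontal push has components F cos 33.69° = 159.3 × 0.8321 = 132.554 N up the incline and F sin 33.69° = 159.3 × 0.5547 = 88.364 N pressing into the surface.
The normal force is therefore N = mg cos 33.69° + F sin 33.69° = 97.955 + 88.364 = 186.319 N, and kinetic friction down the slope is μN = 0.29 × 186.319 = 54.033 N.
Along the incline: F cos 33.69° − mg sin 33.69° − μN = ma, so 132.554 − 65.299 − 54.033 = 12 a, giving a = 1.1018 m/s².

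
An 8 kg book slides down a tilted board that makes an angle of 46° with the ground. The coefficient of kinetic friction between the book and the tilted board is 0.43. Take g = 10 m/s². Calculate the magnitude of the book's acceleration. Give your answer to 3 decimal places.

Resolving the weight along the incline: the component pulling the book down the slope is mg sin 46° = 8 × 10 × 0.7193 = 57.544 N, and the normal force is N = mg cos 46° = 8 × 10 × 0.6947 = 55.576 N.
Kinetic friction acts up the slope with magnitude f = μN = 0.43 × 55.576 = 23.898 N.
Net force along the incline is 57.544 − 23.898 = 33.646 N, so a = 33.646 / 8 = 4.2058 m/s².

4.206 m/s²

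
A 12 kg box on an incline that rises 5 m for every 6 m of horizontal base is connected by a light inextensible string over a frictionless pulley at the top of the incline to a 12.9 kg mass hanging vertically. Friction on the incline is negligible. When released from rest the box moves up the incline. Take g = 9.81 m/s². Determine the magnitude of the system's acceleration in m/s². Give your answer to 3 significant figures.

For the box on the incline: the weight component along the slope is m₁g sin 39.81° = 12 × 9.81 × 0.6402 = 75.364 N and the normal force is N = m₁g cos 39.81° = 90.435 N.
Newton's second law for the box (up-slope positive): T − 75.364 = 12 a. For the hanging mass (downward positive): 12.9 × 9.81 − T = 12.9 a.
Adding the two equations eliminates T: 51.185 = 24.9 a, so a = 2.0556 m/s².

2.06 m/s²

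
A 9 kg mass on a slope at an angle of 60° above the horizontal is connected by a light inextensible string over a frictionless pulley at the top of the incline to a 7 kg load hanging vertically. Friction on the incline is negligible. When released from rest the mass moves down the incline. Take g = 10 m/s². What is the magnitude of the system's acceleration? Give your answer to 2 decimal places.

For the mass on the incline: the weight component along the slope is m₁g sin 60° = 9 × 10 × 0.8660 = 77.940 N and the normal force is N = m₁g cos 60° = 45.000 N.
Newton's second law for the mass (down-slope positive): 77.940 − T = 9 a. For the hanging load (upward positive): T − 7 × 10 = 7 a.
Adding the two equations eliminates T: 7.940 = 16 a, so a = 0.4963 m/s².

0.50 m/s²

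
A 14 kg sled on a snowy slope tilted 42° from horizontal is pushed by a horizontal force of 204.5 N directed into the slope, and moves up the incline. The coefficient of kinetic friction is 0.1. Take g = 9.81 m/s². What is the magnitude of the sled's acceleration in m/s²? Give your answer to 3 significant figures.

2.58 m/s²

The horizontal push has components F cos 42° = 204.5 × 0.7431 = 151.964 N up the incline and F sin 42° = 204.5 × 0.6691 = 136.831 N pressing into the surface.
The normal force is therefore N = mg cos 42° + F sin 42° = 102.057 + 136.831 = 238.888 N, and kinetic friction down the slope is μN = 0.1 × 238.888 = 23.889 N.
Along the incline: F cos 42° − mg sin 42° − μN = ma, so 151.964 − 91.894 − 23.889 = 14 a, giving a = 2.5844 m/s².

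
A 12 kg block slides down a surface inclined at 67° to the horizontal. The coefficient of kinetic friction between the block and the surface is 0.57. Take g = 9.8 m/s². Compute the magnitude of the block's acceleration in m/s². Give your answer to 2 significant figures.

6.8 m/s²

Resolving the weight along the incline: the component pulling the block down the slope is mg sin 67° = 12 × 9.8 × 0.9205 = 108.251 N, and the normal force is N = mg cos 67° = 12 × 9.8 × 0.3907 = 45.946 N.
Kinetic friction acts up the slope with magnitude f = μN = 0.57 × 45.946 = 26.189 N.
Net force along the incline is 108.251 − 26.189 = 82.062 N, so a = 82.062 / 12 = 6.8385 m/s².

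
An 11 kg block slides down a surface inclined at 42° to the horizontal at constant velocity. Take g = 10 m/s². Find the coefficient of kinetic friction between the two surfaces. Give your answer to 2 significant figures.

At constant velocity the net force along the incline is zero: mg sin 42° = μ mg cos 42°.
So μ = tan 42° = 0.6691 / 0.7431 = 0.9004.

0.90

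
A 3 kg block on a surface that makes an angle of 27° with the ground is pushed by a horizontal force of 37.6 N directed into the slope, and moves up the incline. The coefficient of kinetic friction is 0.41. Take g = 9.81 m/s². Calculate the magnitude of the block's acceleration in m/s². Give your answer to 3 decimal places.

The horizontal push has components F cos 27° = 37.6 × 0.8910 = 33.502 N up the incline and F sin 27° = 37.6 × 0.4540 = 17.070 N pressing into the surface.
The normal force is therefore N = mg cos 27° + F sin 27° = 26.222 + 17.070 = 43.292 N, and kinetic friction down the slope is μN = 0.41 × 43.292 = 17.750 N.
Along the incline: F cos 27° − mg sin 27° − μN = ma, so 33.502 − 13.361 − 17.750 = 3 a, giving a = 0.7970 m/s².

0.797 m/s²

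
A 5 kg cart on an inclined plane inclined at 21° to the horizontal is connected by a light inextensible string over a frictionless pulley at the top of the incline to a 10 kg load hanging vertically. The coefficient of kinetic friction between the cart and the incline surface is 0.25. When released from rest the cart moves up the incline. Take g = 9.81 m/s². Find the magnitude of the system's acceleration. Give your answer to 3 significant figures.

For the cart on the incline: the weight component along the slope is m₁g sin 21° = 5 × 9.81 × 0.3584 = 17.580 N and the normal force is N = m₁g cos 21° = 45.792 N.
Kinetic friction opposes the cart's motion up the incline: f = μN = 0.25 × 45.792 = 11.448 N acting down the slope.
Newton's second law for the cart (up-slope positive): T − 17.580 − 11.448 = 5 a. For the hanging load (downward positive): 10 × 9.81 − T = 10 a.
Adding the two equations eliminates T: 69.072 = 15 a, so a = 4.6048 m/s².

4.60 m/s²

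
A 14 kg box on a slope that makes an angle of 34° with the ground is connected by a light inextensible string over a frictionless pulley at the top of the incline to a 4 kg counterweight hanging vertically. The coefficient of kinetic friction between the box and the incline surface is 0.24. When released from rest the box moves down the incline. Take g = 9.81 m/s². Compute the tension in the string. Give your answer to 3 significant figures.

41.5 N

For the box on the incline: the weight component along the slope is m₁g sin 34° = 14 × 9.81 × 0.5592 = 76.801 N and the normal force is N = m₁g cos 34° = 113.860 N.
Kinetic friction opposes the box's motion down the incline: f = μN = 0.24 × 113.860 = 27.326 N acting up the slope.
Newton's second law for the box (down-slope positive): 76.801 − 27.326 − T = 14 a. For the hanging counterweight (upward positive): T − 4 × 9.81 = 4 a.
Adding the two equations eliminates T: 10.235 = 18 a, so a = 0.5686 m/s².
Then from the hanging counterweight's equation, T = 4 × (9.81 + 0.5686) = 41.514 N.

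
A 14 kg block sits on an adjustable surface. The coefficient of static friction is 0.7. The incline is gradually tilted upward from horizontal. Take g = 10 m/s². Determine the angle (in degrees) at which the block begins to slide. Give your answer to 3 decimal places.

At the threshold of sliding, static friction is at its maximum μ_s N and exactly balances the weight component along the incline: mg sin θ = μ_s mg cos θ.
Hence tan θ = μ_s = 0.7, so θ = arctan(0.7) = 34.9920°.

34.992°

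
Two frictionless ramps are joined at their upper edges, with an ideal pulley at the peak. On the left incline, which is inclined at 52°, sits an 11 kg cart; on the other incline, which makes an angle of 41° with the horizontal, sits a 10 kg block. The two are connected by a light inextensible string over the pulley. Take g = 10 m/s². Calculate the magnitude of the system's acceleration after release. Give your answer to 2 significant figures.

Resolve each weight along its own incline: the 11 kg mass has component 11 × 10 × sin 52° = 86.681 N down its slope, and the 10 kg mass has 10 × 10 × sin 41° = 65.606 N down its slope.
The 11 kg side's 86.681 N exceeds the other side's 65.606 N, so that mass slides down and the 10 kg mass slides up. Taking that direction as positive, Newton's second law for the whole system gives 86.681 − 65.606 = (11 + 10) a, so a = 21.075 / 21 = 1.0036 m/s².

1.0 m/s²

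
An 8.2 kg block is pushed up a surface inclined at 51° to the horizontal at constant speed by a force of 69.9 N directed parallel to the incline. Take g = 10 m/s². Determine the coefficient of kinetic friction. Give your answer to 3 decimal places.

0.120

At constant speed ΣF = 0 along the incline. The applied 69.9 N acts up the slope; the weight component mg sin 51° = 63.726 N and kinetic friction μN both act down the slope.
So 69.9 = 63.726 + μ × 51.604, giving μ = (69.9 − 63.726) / 51.604 = 0.1196.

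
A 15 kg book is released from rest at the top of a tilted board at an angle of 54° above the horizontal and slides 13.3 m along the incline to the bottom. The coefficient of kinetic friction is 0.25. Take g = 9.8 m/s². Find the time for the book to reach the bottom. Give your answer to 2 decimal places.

2.02 s

The weight component along the incline is mg sin 54° = 118.925 N and the normal force is N = mg cos 54° = 86.404 N.
Friction up the slope is f = μN = 0.25 × 86.404 = 21.601 N, so the net downslope force is 118.925 − 21.601 = 97.324 N and a = 97.324 / 15 = 6.4883 m/s².
Starting from rest, L = ½at², so t = √(2L/a) = √(2 × 13.3 / 6.4883) = 2.0248 s.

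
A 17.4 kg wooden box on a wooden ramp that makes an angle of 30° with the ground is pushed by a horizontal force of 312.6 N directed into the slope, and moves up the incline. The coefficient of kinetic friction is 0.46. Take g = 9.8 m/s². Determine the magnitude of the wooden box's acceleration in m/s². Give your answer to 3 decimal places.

The horizontal push has components F cos 30° = 312.6 × 0.8660 = 270.712 N up the incline and F sin 30° = 312.6 × 0.5000 = 156.300 N pressing into the surface.
The normal force is therefore N = mg cos 30° + F sin 30° = 147.670 + 156.300 = 303.970 N, and kinetic friction down the slope is μN = 0.46 × 303.970 = 139.826 N.
Along the incline: F cos 30° − mg sin 30° − μN = ma, so 270.712 − 85.260 − 139.826 = 17.4 a, giving a = 2.6222 m/s².

2.622 m/s²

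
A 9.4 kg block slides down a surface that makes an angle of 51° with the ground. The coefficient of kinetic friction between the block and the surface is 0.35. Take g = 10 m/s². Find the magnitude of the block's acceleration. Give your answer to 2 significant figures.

Resolving the weight along the incline: the component pulling the block down the slope is mg sin 51° = 9.4 × 10 × 0.7771 = 73.047 N, and the normal force is N = mg cos 51° = 9.4 × 10 × 0.6293 = 59.154 N.
Kinetic friction acts up the slope with magnitude f = μN = 0.35 × 59.154 = 20.704 N.
Net force along the incline is 73.047 − 20.704 = 52.343 N, so a = 52.343 / 9.4 = 5.5684 m/s².

5.6 m/s²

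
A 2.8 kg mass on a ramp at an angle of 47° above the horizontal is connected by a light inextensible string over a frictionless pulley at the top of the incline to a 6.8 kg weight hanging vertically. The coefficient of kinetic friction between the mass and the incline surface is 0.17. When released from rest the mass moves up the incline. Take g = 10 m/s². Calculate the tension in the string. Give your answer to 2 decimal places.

36.64 N

For the mass on the incline: the weight component along the slope is m₁g sin 47° = 2.8 × 10 × 0.7314 = 20.479 N and the normal force is N = m₁g cos 47° = 19.096 N.
Kinetic friction opposes the mass's motion up the incline: f = μN = 0.17 × 19.096 = 3.246 N acting down the slope.
Newton's second law for the mass (up-slope positive): T − 20.479 − 3.246 = 2.8 a. For the hanging weight (downward positive): 6.8 × 10 − T = 6.8 a.
Adding the two equations eliminates T: 44.275 = 9.6 a, so a = 4.6120 m/s².
Then from the hanging weight's equation, T = 6.8 × (10 − 4.6120) = 36.638 N.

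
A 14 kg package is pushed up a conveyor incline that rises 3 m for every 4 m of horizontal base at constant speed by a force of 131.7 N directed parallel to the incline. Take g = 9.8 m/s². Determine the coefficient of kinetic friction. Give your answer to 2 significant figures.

At constant speed ΣF = 0 along the incline. The applied 131.7 N acts up the slope; the weight component mg sin 36.87° = 82.320 N and kinetic friction μN both act down the slope.
So 131.7 = 82.320 + μ × 109.760, giving μ = (131.7 − 82.320) / 109.760 = 0.4499.

0.45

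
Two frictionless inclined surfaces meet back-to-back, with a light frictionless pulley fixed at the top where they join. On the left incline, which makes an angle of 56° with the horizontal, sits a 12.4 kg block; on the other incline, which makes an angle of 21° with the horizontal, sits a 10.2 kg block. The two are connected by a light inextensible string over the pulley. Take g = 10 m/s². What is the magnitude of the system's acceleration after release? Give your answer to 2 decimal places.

2.93 m/s²

Resolve each weight along its own incline: the 12.4 kg mass has component 12.4 × 10 × sin 56° = 102.801 N down its slope, and the 10.2 kg mass has 10.2 × 10 × sin 21° = 36.554 N down its slope.
The 12.4 kg side's 102.801 N exceeds the other side's 36.554 N, so that mass slides down and the 10.2 kg mass slides up. Taking that direction as positive, Newton's second law for the whole system gives 102.801 − 36.554 = (12.4 + 10.2) a, so a = 66.247 / 22.6 = 2.9313 m/s².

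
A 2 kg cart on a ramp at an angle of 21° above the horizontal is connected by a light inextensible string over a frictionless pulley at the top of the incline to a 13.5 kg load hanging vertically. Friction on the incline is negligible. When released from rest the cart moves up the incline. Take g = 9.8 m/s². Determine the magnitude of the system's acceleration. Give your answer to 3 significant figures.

For the cart on the incline: the weight component along the slope is m₁g sin 21° = 2 × 9.8 × 0.3584 = 7.025 N and the normal force is N = m₁g cos 21° = 18.298 N.
Newton's second law for the cart (up-slope positive): T − 7.025 = 2 a. For the hanging load (downward positive): 13.5 × 9.8 − T = 13.5 a.
Adding the two equations eliminates T: 125.275 = 15.5 a, so a = 8.0823 m/s².

8.08 m/s²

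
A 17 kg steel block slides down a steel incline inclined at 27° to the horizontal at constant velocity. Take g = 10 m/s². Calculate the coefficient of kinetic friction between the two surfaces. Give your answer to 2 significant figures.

At constant velocity the net force along the incline is zero: mg sin 27° = μ mg cos 27°.
So μ = tan 27° = 0.4540 / 0.8910 = 0.5095.

0.51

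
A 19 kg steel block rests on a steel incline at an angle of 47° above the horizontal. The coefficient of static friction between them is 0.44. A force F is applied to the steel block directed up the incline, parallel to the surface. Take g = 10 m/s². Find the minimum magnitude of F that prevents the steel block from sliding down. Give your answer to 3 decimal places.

The normal force is N = mg cos 47° = 129.580 N. With F at its minimum the steel block is on the verge of sliding down, so static friction is at its maximum μ_s N = 0.44 × 129.580 = 57.015 N and acts up the slope.
Equilibrium along the incline: F + μ_s N = mg sin 47°, so F = 138.957 − 57.015 = 81.942 N.

81.942 N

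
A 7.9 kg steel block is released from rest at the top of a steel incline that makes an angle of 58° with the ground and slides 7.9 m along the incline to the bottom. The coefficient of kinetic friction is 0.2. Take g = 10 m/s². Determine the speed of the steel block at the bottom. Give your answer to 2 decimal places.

10.83 m/s

The weight component along the incline is mg sin 58° = 66.996 N and the normal force is N = mg cos 58° = 41.864 N.
Friction up the slope is f = μN = 0.2 × 41.864 = 8.373 N, so the net downslope force is 66.996 − 8.373 = 58.623 N and a = 58.623 / 7.9 = 7.4206 m/s².
Starting from rest over a distance of 7.9 m, v² = 2aL = 2 × 7.4206 × 7.9 = 117.2455, so v = 10.8280 m/s.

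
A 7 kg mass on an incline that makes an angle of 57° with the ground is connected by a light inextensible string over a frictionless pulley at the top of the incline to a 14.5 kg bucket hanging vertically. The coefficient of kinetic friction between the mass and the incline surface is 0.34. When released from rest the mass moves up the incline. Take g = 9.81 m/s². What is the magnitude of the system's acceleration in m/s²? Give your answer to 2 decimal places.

For the mass on the incline: the weight component along the slope is m₁g sin 57° = 7 × 9.81 × 0.8387 = 57.594 N and the normal force is N = m₁g cos 57° = 37.400 N.
Kinetic friction opposes the mass's motion up the incline: f = μN = 0.34 × 37.400 = 12.716 N acting down the slope.
Newton's second law for the mass (up-slope positive): T − 57.594 − 12.716 = 7 a. For the hanging bucket (downward positive): 14.5 × 9.81 − T = 14.5 a.
Adding the two equations eliminates T: 71.935 = 21.5 a, so a = 3.3458 m/s².

3.35 m/s²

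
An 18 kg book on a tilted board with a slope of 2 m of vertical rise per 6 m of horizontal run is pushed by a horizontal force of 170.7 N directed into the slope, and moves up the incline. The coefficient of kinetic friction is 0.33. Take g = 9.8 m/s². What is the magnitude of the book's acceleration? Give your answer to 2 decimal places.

The horizontal push has components F cos 18.43° = 170.7 × 0.9487 = 161.943 N up the incline and F sin 18.43° = 170.7 × 0.3162 = 53.975 N pressing into the surface.
The normal force is therefore N = mg cos 18.43° + F sin 18.43° = 167.351 + 53.975 = 221.326 N, and kinetic friction down the slope is μN = 0.33 × 221.326 = 73.038 N.
Along the incline: F cos 18.43° − mg sin 18.43° − μN = ma, so 161.943 − 55.778 − 73.038 = 18 a, giving a = 1.8404 m/s².

1.84 m/s²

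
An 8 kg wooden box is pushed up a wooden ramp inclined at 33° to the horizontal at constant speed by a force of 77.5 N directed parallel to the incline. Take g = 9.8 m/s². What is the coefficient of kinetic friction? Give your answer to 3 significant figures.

At constant speed ΣF = 0 along the incline. The applied 77.5 N acts up the slope; the weight component mg sin 33° = 42.700 N and kinetic friction μN both act down the slope.
So 77.5 = 42.700 + μ × 65.752, giving μ = (77.5 − 42.700) / 65.752 = 0.5293.

0.529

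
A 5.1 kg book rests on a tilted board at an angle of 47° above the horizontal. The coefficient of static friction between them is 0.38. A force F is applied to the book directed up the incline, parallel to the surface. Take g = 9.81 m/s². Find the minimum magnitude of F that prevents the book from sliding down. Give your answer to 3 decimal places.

23.624 N

The normal force is N = mg cos 47° = 34.121 N. With F at its minimum the book is on the verge of sliding down, so static friction is at its maximum μ_s N = 0.38 × 34.121 = 12.966 N and acts up the slope.
Equilibrium along the incline: F + μ_s N = mg sin 47°, so F = 36.590 − 12.966 = 23.624 N.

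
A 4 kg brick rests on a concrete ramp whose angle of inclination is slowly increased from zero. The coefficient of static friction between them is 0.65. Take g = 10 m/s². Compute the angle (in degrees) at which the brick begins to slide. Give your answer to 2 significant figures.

At the threshold of sliding, static friction is at its maximum μ_s N and exactly balances the weight component along the incline: mg sin θ = μ_s mg cos θ.
Hence tan θ = μ_s = 0.65, so θ = arctan(0.65) = 33.0239°.

33°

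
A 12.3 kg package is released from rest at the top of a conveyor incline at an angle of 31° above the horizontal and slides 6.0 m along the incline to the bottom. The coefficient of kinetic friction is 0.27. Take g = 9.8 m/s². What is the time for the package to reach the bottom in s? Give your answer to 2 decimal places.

The weight component along the incline is mg sin 31° = 62.083 N and the normal force is N = mg cos 31° = 103.323 N.
Friction up the slope is f = μN = 0.27 × 103.323 = 27.897 N, so the net downslope force is 62.083 − 27.897 = 34.186 N and a = 34.186 / 12.3 = 2.7793 m/s².
Starting from rest, L = ½at², so t = √(2L/a) = √(2 × 6.0 / 2.7793) = 2.0779 s.

2.08 s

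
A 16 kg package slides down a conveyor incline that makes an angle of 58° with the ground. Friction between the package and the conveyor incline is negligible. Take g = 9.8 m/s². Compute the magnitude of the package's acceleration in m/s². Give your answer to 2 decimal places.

8.31 m/s²

Resolving the weight along the incline: the component pulling the package down the slope is mg sin 58° = 16 × 9.8 × 0.8480 = 132.966 N, and the normal force is N = mg cos 58° = 16 × 9.8 × 0.5299 = 83.088 N.
With no friction the net force along the incline is 132.966 N, so a = g sin 58° = 132.966 / 16 = 8.3104 m/s².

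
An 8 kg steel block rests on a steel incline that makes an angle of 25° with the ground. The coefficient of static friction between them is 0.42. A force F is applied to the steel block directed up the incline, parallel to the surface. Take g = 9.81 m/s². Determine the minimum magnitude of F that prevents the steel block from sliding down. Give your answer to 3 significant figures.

3.29 N

The normal force is N = mg cos 25° = 71.127 N. With F at its minimum the steel block is on the verge of sliding down, so static friction is at its maximum μ_s N = 0.42 × 71.127 = 29.873 N and acts up the slope.
Equilibrium along the incline: F + μ_s N = mg sin 25°, so F = 33.167 − 29.873 = 3.294 N.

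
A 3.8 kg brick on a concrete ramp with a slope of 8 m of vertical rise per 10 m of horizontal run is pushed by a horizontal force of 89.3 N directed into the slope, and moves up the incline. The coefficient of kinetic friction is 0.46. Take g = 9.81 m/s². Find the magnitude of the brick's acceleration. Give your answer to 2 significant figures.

The horizontal push has components F cos 38.66° = 89.3 × 0.7809 = 69.734 N up the incline and F sin 38.66° = 89.3 × 0.6247 = 55.786 N pressing into the surface.
The normal force is therefore N = mg cos 38.66° + F sin 38.66° = 29.110 + 55.786 = 84.896 N, and kinetic friction down the slope is μN = 0.46 × 84.896 = 39.052 N.
Along the incline: F cos 38.66° − mg sin 38.66° − μN = ma, so 69.734 − 23.288 − 39.052 = 3.8 a, giving a = 1.9458 m/s².

1.9 m/s²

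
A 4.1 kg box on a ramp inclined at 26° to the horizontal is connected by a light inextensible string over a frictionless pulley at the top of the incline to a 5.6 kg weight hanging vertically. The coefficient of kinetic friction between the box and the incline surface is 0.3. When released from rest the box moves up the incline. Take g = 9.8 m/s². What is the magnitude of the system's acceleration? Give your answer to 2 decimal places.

2.72 m/s²

For the box on the incline: the weight component along the slope is m₁g sin 26° = 4.1 × 9.8 × 0.4384 = 17.615 N and the normal force is N = m₁g cos 26° = 36.114 N.
Kinetic friction opposes the box's motion up the incline: f = μN = 0.3 × 36.114 = 10.834 N acting down the slope.
Newton's second law for the box (up-slope positive): T − 17.615 − 10.834 = 4.1 a. For the hanging weight (downward positive): 5.6 × 9.8 − T = 5.6 a.
Adding the two equations eliminates T: 26.431 = 9.7 a, so a = 2.7248 m/s².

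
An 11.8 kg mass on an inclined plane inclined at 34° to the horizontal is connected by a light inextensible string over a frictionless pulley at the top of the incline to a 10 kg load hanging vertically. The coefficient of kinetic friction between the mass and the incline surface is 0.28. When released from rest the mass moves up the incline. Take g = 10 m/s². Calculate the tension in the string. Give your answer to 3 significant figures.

97.0 N

For the mass on the incline: the weight component along the slope is m₁g sin 34° = 11.8 × 10 × 0.5592 = 65.986 N and the normal force is N = m₁g cos 34° = 97.826 N.
Kinetic friction opposes the mass's motion up the incline: f = μN = 0.28 × 97.826 = 27.391 N acting down the slope.
Newton's second law for the mass (up-slope positive): T − 65.986 − 27.391 = 11.8 a. For the hanging load (downward positive): 10 × 10 − T = 10 a.
Adding the two equations eliminates T: 6.623 = 21.8 a, so a = 0.3038 m/s².
Then from the hanging load's equation, T = 10 × (10 − 0.3038) = 96.962 N.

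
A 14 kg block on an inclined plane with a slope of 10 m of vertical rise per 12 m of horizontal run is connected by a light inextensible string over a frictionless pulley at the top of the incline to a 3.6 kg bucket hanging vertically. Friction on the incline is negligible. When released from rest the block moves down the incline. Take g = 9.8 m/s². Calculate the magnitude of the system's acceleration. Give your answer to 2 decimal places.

For the block on the incline: the weight component along the slope is m₁g sin 39.81° = 14 × 9.8 × 0.6402 = 87.835 N and the normal force is N = m₁g cos 39.81° = 105.400 N.
Newton's second law for the block (down-slope positive): 87.835 − T = 14 a. For the hanging bucket (upward positive): T − 3.6 × 9.8 = 3.6 a.
Adding the two equations eliminates T: 52.555 = 17.6 a, so a = 2.9861 m/s².

2.99 m/s²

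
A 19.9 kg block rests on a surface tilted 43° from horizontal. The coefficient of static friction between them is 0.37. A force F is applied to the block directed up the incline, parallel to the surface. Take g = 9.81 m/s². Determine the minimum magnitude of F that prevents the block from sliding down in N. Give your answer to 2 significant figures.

80 N

The normal force is N = mg cos 43° = 142.774 N. With F at its minimum the block is on the verge of sliding down, so static friction is at its maximum μ_s N = 0.37 × 142.774 = 52.826 N and acts up the slope.
Equilibrium along the incline: F + μ_s N = mg sin 43°, so F = 133.139 − 52.826 = 80.313 N.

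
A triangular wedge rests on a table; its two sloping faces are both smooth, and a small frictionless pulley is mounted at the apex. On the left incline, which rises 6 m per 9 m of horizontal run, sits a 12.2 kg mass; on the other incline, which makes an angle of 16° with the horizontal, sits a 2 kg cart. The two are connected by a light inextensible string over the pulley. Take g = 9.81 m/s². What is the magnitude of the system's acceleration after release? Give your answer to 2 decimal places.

Resolve each weight along its own incline: the 12.2 kg mass has component 12.2 × 9.81 × sin 33.69° = 66.388 N down its slope, and the 2 kg mass has 2 × 9.81 × sin 16° = 5.408 N down its slope.
The 12.2 kg side's 66.388 N exceeds the other side's 5.408 N, so that mass slides down and the 2 kg mass slides up. Taking that direction as positive, Newton's second law for the whole system gives 66.388 − 5.408 = (12.2 + 2) a, so a = 60.980 / 14.2 = 4.2944 m/s².

4.29 m/s²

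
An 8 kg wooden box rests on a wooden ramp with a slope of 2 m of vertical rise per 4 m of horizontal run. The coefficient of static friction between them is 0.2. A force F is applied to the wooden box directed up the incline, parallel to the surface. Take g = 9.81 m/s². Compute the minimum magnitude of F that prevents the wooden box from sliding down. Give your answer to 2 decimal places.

21.06 N

The normal force is N = mg cos 26.57° = 70.195 N. With F at its minimum the wooden box is on the verge of sliding down, so static friction is at its maximum μ_s N = 0.2 × 70.195 = 14.039 N and acts up the slope.
Equilibrium along the incline: F + μ_s N = mg sin 26.57°, so F = 35.097 − 14.039 = 21.058 N.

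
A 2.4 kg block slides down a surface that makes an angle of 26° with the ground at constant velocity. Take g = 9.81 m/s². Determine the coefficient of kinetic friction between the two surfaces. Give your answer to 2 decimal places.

At constant velocity the net force along the incline is zero: mg sin 26° = μ mg cos 26°.
So μ = tan 26° = 0.4384 / 0.8988 = 0.4878.

0.49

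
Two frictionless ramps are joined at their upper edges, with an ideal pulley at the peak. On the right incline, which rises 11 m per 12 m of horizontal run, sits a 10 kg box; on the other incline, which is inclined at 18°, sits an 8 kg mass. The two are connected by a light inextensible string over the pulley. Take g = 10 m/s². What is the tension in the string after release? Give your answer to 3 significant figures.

43.8 N

Resolve each weight along its own incline: the 10 kg mass has component 10 × 10 × sin 42.51° = 67.572 N down its slope, and the 8 kg mass has 8 × 10 × sin 18° = 24.721 N down its slope.
The 10 kg side's 67.572 N exceeds the other side's 24.721 N, so that mass slides down and the 8 kg mass slides up. Taking that direction as positive, Newton's second law for the whole system gives 67.572 − 24.721 = (10 + 8) a, so a = 42.851 / 18 = 2.3806 m/s².
For the 8 kg mass (up-slope positive): T − 24.721 = 8 × 2.3806, so T = 43.766 N.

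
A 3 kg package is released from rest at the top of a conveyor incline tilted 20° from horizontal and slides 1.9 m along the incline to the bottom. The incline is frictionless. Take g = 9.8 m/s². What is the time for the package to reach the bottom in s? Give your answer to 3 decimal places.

The weight component along the incline is mg sin 20° = 10.055 N and the normal force is N = mg cos 20° = 27.627 N.
With no friction, a = g sin 20° = 3.3518 m/s².
Starting from rest, L = ½at², so t = √(2L/a) = √(2 × 1.9 / 3.3518) = 1.0648 s.

1.065 s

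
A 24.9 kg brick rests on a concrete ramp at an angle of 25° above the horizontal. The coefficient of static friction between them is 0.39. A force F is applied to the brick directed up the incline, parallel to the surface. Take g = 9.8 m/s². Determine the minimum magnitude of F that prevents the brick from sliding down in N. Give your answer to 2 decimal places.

16.88 N

The normal force is N = mg cos 25° = 221.157 N. With F at its minimum the brick is on the verge of sliding down, so static friction is at its maximum μ_s N = 0.39 × 221.157 = 86.251 N and acts up the slope.
Equilibrium along the incline: F + μ_s N = mg sin 25°, so F = 103.127 − 86.251 = 16.876 N.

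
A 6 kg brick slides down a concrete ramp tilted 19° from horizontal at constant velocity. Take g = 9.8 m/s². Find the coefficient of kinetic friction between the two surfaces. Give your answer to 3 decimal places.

0.344

At constant velocity the net force along the incline is zero: mg sin 19° = μ mg cos 19°.
So μ = tan 19° = 0.3256 / 0.9455 = 0.3444.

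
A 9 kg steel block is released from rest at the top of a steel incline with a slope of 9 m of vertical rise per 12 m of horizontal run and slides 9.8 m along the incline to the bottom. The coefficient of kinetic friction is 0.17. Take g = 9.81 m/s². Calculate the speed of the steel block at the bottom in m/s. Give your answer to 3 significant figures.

9.45 m/s

The weight component along the incline is mg sin 36.87° = 52.974 N and the normal force is N = mg cos 36.87° = 70.632 N.
Friction up the slope is f = μN = 0.17 × 70.632 = 12.007 N, so the net downslope force is 52.974 − 12.007 = 40.967 N and a = 40.967 / 9 = 4.5519 m/s².
Starting from rest over a distance of 9.8 m, v² = 2aL = 2 × 4.5519 × 9.8 = 89.2172, so v = 9.4455 m/s.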